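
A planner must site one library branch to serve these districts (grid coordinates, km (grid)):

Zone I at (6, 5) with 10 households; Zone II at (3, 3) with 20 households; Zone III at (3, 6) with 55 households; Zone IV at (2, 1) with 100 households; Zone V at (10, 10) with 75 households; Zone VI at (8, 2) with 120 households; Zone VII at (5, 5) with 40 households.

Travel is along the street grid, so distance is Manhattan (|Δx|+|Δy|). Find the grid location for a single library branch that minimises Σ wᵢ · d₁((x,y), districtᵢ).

Manhattan distance separates: Σwᵢ(|x−xᵢ|+|y−yᵢ|) = Σwᵢ|x−xᵢ| + Σwᵢ|y−yᵢ|, so x and y are optimised independently as 1-D weighted medians.
Total weight W = 420; half = 210.
x-coordinate, sorted with cumulative weight:
  x=2 (Zone IV, w=100) cum 100
  x=3 (Zone II, w=20) cum 120
  x=3 (Zone III, w=55) cum 175
  x=5 (Zone VII, w=40) cum 215  ← median
  x=6 (Zone I, w=10) cum 225
  x=8 (Zone VI, w=120) cum 345
  x=10 (Zone V, w=75) cum 420
⇒ x* = 5
y-coordinate, sorted with cumulative weight:
  y=1 (Zone IV, w=100) cum 100
  y=2 (Zone VI, w=120) cum 220  ← median
  y=3 (Zone II, w=20) cum 240
  y=5 (Zone I, w=10) cum 250
  y=5 (Zone VII, w=40) cum 290
  y=6 (Zone III, w=55) cum 345
  y=10 (Zone V, w=75) cum 420
⇒ y* = 2

(5, 2)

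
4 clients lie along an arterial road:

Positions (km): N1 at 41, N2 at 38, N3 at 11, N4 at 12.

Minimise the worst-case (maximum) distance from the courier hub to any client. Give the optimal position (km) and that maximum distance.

The 1-center on a line is the midpoint of the two extreme points: leftmost at 11, rightmost at 41.
Optimal location = (11 + 41)/2 = 26; maximum distance = (41 − 11)/2 = 15.

location 26, max distance 15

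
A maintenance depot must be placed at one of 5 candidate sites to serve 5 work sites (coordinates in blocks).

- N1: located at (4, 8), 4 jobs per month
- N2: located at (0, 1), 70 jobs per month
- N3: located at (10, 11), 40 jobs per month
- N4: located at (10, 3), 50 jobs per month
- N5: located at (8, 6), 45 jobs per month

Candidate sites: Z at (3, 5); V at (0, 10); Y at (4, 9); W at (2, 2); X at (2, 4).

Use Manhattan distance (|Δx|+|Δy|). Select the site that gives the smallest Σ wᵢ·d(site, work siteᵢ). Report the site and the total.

Z, total 1746 blocks

Total weighted distance at each candidate:
  Z (3, 5): total = 1746
  V (0, 10): total = 2484
  Y (4, 9): total = 2079
  W (2, 2): total = 1822
  X (2, 4): total = 1784
Minimum is at Z with total 1746 blocks.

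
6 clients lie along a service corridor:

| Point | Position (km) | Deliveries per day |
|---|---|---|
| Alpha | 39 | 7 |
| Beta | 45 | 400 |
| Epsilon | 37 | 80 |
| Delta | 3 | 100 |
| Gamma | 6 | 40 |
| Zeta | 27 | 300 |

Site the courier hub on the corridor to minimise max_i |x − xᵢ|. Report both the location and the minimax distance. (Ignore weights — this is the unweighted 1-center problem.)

The 1-center on a line is the midpoint of the two extreme points: leftmost at 3, rightmost at 45.
Optimal location = (3 + 45)/2 = 24; maximum distance = (45 − 3)/2 = 21.

location 24, max distance 21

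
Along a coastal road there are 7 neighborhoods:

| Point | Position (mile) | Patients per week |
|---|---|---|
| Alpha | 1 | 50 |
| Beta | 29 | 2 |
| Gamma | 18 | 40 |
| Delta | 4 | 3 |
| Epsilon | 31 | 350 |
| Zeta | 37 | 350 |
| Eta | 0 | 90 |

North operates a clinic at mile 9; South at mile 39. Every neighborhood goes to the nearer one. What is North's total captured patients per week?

The indifferent point is the midpoint (9+39)/2 = 24; neighborhoods left of it (closer to North at 9) go to North, those right go to South.
  Eta at 0 (w=90) → North
  Alpha at 1 (w=50) → North
  Delta at 4 (w=3) → North
  Gamma at 18 (w=40) → North
  Beta at 29 (w=2) → South
  Epsilon at 31 (w=350) → South
  Zeta at 37 (w=350) → South
North captures 183; South captures 702.

183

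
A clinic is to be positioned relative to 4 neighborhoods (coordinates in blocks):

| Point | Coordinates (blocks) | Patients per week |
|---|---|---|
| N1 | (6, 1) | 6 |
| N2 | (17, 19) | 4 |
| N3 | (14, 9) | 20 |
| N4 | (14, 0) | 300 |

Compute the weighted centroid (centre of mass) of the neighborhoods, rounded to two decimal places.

(13.89, 0.79)

The minimiser of Σwᵢ‖p−pᵢ‖² is the weighted centroid p* = (Σwᵢpᵢ)/(Σwᵢ).
Σwᵢ = 330.
Σwᵢxᵢ = 6·6 + 4·17 + 20·14 + 300·14 = 4584.
Σwᵢyᵢ = 6·1 + 4·19 + 20·9 + 300·0 = 262.
x* = 4584/330 = 13.89, y* = 262/330 = 0.79.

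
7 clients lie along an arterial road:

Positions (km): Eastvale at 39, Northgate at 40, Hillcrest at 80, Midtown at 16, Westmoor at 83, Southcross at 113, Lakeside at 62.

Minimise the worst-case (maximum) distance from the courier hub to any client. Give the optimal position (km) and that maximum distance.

location 64.5, max distance 48.5

The 1-center on a line is the midpoint of the two extreme points: leftmost at 16, rightmost at 113.
Optimal location = (16 + 113)/2 = 64.5; maximum distance = (113 − 16)/2 = 48.5.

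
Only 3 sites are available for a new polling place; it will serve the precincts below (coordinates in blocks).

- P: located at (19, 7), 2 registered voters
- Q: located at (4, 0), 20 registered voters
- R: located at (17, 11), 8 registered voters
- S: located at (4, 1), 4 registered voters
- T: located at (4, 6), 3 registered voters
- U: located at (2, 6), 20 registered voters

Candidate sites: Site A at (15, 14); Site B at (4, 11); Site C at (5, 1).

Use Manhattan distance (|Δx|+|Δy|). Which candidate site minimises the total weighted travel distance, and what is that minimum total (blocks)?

Total weighted distance at each candidate:
  Site A (15, 14): total = 1135
  Site B (4, 11): total = 557
  Site C (5, 1): total = 438
Minimum is at Site C with total 438 blocks.

Site C, total 438 blocks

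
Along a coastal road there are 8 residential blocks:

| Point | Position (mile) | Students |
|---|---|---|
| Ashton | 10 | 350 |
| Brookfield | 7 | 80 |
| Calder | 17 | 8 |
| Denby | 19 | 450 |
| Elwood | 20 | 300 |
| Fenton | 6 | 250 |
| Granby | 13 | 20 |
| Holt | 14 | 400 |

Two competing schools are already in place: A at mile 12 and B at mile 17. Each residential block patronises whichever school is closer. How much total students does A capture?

1100

The indifferent point is the midpoint (12+17)/2 = 14.5; residential blocks left of it (closer to A at 12) go to A, those right go to B.
  Fenton at 6 (w=250) → A
  Brookfield at 7 (w=80) → A
  Ashton at 10 (w=350) → A
  Granby at 13 (w=20) → A
  Holt at 14 (w=400) → A
  Calder at 17 (w=8) → B
  Denby at 19 (w=450) → B
  Elwood at 20 (w=300) → B
A captures 1100; B captures 758.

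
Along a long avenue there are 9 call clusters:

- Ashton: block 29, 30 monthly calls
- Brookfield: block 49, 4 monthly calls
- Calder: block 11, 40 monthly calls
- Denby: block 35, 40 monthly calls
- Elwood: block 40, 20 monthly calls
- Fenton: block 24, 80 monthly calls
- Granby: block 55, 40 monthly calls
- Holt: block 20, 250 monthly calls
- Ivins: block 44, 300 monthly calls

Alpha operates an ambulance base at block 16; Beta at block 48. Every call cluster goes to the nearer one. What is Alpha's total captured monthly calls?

The indifferent point is the midpoint (16+48)/2 = 32; call clusters left of it (closer to Alpha at 16) go to Alpha, those right go to Beta.
  Calder at 11 (w=40) → Alpha
  Holt at 20 (w=250) → Alpha
  Fenton at 24 (w=80) → Alpha
  Ashton at 29 (w=30) → Alpha
  Denby at 35 (w=40) → Beta
  Elwood at 40 (w=20) → Beta
  Ivins at 44 (w=300) → Beta
  Brookfield at 49 (w=4) → Beta
  Granby at 55 (w=40) → Beta
Alpha captures 400; Beta captures 404.

400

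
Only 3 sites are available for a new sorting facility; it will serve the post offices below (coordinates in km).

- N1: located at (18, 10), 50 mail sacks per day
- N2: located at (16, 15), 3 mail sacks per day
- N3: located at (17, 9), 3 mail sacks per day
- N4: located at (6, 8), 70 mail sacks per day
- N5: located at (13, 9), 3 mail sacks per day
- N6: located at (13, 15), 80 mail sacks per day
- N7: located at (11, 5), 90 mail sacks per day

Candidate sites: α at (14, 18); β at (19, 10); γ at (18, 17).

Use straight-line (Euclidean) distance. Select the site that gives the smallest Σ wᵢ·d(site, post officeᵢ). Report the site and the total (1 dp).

Total weighted distance at each candidate:
  α (14, 18): total = 2863.8
  β (19, 10): total = 2487.0
  γ (18, 17): total = 3142.1
Minimum is at β with total 2487.0 km.

β, total 2487.0 km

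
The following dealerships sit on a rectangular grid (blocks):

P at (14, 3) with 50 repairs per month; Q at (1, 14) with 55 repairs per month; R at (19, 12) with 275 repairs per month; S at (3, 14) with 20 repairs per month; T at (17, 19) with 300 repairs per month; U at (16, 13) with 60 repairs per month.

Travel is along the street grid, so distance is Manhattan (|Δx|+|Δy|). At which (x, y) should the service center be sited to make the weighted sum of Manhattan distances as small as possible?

Manhattan distance separates: Σwᵢ(|x−xᵢ|+|y−yᵢ|) = Σwᵢ|x−xᵢ| + Σwᵢ|y−yᵢ|, so x and y are optimised independently as 1-D weighted medians.
Total weight W = 760; half = 380.
x-coordinate, sorted with cumulative weight:
  x=1 (Q, w=55) cum 55
  x=3 (S, w=20) cum 75
  x=14 (P, w=50) cum 125
  x=16 (U, w=60) cum 185
  x=17 (T, w=300) cum 485  ← median
  x=19 (R, w=275) cum 760
⇒ x* = 17
y-coordinate, sorted with cumulative weight:
  y=3 (P, w=50) cum 50
  y=12 (R, w=275) cum 325
  y=13 (U, w=60) cum 385  ← median
  y=14 (Q, w=55) cum 440
  y=14 (S, w=20) cum 460
  y=19 (T, w=300) cum 760
⇒ y* = 13

(17, 13)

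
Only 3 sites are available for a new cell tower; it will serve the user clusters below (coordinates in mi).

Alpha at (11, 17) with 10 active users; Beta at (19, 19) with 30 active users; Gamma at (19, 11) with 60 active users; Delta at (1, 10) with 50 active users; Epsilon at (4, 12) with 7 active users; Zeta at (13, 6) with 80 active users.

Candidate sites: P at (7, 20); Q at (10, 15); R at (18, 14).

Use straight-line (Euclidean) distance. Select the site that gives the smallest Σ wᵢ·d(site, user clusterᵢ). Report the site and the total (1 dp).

Total weighted distance at each candidate:
  P (7, 20): total = 3172.7
  Q (10, 15): total = 2229.4
  R (18, 14): total = 2145.8
Minimum is at R with total 2145.8 mi.

R, total 2145.8 mi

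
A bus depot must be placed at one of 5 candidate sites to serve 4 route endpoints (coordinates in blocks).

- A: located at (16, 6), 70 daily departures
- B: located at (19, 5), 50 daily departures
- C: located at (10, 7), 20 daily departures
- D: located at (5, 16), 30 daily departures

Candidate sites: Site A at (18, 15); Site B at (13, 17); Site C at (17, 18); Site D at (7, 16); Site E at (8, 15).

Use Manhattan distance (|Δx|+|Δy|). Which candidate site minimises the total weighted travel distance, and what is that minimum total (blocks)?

Site A, total 2060 blocks

Total weighted distance at each candidate:
  Site A (18, 15): total = 2060
  Site B (13, 17): total = 2410
  Site C (17, 18): total = 2440
  Site D (7, 16): total = 2780
  Site E (8, 15): total = 2560
Minimum is at Site A with total 2060 blocks.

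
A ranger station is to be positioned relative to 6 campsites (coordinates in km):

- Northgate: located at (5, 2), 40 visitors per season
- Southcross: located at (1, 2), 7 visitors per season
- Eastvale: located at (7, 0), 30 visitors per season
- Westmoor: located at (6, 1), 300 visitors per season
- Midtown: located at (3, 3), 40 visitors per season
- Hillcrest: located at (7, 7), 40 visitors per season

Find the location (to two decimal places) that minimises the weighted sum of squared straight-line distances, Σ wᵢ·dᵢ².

(5.73, 1.74)

The minimiser of Σwᵢ‖p−pᵢ‖² is the weighted centroid p* = (Σwᵢpᵢ)/(Σwᵢ).
Σwᵢ = 457.
Σwᵢxᵢ = 40·5 + 7·1 + 30·7 + 300·6 + 40·3 + 40·7 = 2617.
Σwᵢyᵢ = 40·2 + 7·2 + 30·0 + 300·1 + 40·3 + 40·7 = 794.
x* = 2617/457 = 5.73, y* = 794/457 = 1.74.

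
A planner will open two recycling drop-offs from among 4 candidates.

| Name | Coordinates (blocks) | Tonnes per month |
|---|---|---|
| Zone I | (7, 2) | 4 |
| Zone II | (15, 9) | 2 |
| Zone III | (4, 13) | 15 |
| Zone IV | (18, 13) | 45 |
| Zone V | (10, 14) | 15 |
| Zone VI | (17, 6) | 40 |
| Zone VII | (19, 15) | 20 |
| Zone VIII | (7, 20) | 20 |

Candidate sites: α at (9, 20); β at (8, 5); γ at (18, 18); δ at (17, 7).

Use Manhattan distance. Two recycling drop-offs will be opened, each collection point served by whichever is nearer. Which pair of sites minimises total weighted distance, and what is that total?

{α, δ}, total 948

Evaluate every pair (each demand assigned to the nearer of the two):
  {α, δ}: total = 948
  {γ, δ}: total = 1138
  {β, δ}: total = 1244
  {α, γ}: total = 1254
  {β, γ}: total = 1348
  {α, β}: total = 1783
Best pair: {α, δ} with total 948.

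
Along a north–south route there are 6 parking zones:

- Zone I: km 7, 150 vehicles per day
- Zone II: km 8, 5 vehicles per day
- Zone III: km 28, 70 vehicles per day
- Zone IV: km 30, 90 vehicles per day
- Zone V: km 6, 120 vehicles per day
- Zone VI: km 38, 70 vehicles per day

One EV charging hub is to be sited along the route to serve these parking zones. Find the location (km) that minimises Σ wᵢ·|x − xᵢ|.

For a sum of weighted absolute distances on a line, the optimum is the weighted median (not the mean). Total weight W = 505; half-weight = 252.5.
Sort by position and accumulate weight:
  km 6 (Zone V, w=120) → cum 120
  km 7 (Zone I, w=150) → cum 270  ≥ 252.5 → median here
  km 8 (Zone II, w=5) → cum 275
  km 28 (Zone III, w=70) → cum 345
  km 30 (Zone IV, w=90) → cum 435
  km 38 (Zone VI, w=70) → cum 505
Optimal location: km 7.

x = 7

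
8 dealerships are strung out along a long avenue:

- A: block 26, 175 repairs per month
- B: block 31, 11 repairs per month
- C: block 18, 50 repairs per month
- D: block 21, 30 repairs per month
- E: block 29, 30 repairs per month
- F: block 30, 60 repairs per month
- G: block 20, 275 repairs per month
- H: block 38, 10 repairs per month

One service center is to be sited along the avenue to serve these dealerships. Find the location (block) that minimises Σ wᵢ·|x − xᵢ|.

x = 20

For a sum of weighted absolute distances on a line, the optimum is the weighted median (not the mean). Total weight W = 641; half-weight = 320.5.
Sort by position and accumulate weight:
  block 18 (C, w=50) → cum 50
  block 20 (G, w=275) → cum 325  ≥ 320.5 → median here
  block 21 (D, w=30) → cum 355
  block 26 (A, w=175) → cum 530
  block 29 (E, w=30) → cum 560
  block 30 (F, w=60) → cum 620
  block 31 (B, w=11) → cum 631
  block 38 (H, w=10) → cum 641
Optimal location: block 20.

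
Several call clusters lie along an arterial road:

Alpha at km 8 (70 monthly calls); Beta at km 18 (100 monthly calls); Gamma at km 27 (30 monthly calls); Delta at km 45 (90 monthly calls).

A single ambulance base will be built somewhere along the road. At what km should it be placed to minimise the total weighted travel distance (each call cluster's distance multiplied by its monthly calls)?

For a sum of weighted absolute distances on a line, the optimum is the weighted median (not the mean). Total weight W = 290; half-weight = 145.
Sort by position and accumulate weight:
  km 8 (Alpha, w=70) → cum 70
  km 18 (Beta, w=100) → cum 170  ≥ 145 → median here
  km 27 (Gamma, w=30) → cum 200
  km 45 (Delta, w=90) → cum 290
Optimal location: km 18.

x = 18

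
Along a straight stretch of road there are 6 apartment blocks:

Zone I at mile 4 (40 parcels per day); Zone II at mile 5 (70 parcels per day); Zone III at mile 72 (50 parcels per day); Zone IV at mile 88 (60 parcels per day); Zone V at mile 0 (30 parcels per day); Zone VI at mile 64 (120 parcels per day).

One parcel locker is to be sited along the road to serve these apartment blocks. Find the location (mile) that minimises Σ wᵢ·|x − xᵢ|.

For a sum of weighted absolute distances on a line, the optimum is the weighted median (not the mean). Total weight W = 370; half-weight = 185.
Sort by position and accumulate weight:
  mile 0 (Zone V, w=30) → cum 30
  mile 4 (Zone I, w=40) → cum 70
  mile 5 (Zone II, w=70) → cum 140
  mile 64 (Zone VI, w=120) → cum 260  ≥ 185 → median here
  mile 72 (Zone III, w=50) → cum 310
  mile 88 (Zone IV, w=60) → cum 370
Optimal location: mile 64.

x = 64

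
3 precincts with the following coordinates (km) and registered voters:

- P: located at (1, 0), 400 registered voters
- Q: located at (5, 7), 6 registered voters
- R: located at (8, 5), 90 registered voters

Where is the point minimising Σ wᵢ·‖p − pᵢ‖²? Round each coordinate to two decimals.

The minimiser of Σwᵢ‖p−pᵢ‖² is the weighted centroid p* = (Σwᵢpᵢ)/(Σwᵢ).
Σwᵢ = 496.
Σwᵢxᵢ = 400·1 + 6·5 + 90·8 = 1150.
Σwᵢyᵢ = 400·0 + 6·7 + 90·5 = 492.
x* = 1150/496 = 2.32, y* = 492/496 = 0.99.

(2.32, 0.99)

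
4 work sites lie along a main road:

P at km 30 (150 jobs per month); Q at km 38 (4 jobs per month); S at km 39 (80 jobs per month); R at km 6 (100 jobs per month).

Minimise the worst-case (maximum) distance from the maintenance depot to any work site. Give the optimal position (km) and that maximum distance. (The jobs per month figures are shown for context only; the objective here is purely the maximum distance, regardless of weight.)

The 1-center on a line is the midpoint of the two extreme points: leftmost at 6, rightmost at 39.
Optimal location = (6 + 39)/2 = 22.5; maximum distance = (39 − 6)/2 = 16.5.

location 22.5, max distance 16.5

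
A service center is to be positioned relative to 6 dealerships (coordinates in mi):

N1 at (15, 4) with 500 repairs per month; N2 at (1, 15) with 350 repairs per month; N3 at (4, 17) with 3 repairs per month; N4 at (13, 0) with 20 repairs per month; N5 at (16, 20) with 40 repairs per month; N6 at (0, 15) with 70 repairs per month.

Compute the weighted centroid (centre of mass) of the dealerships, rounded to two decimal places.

(8.91, 9.31)

The minimiser of Σwᵢ‖p−pᵢ‖² is the weighted centroid p* = (Σwᵢpᵢ)/(Σwᵢ).
Σwᵢ = 983.
Σwᵢxᵢ = 500·15 + 350·1 + 3·4 + 20·13 + 40·16 + 70·0 = 8762.
Σwᵢyᵢ = 500·4 + 350·15 + 3·17 + 20·0 + 40·20 + 70·15 = 9151.
x* = 8762/983 = 8.91, y* = 9151/983 = 9.31.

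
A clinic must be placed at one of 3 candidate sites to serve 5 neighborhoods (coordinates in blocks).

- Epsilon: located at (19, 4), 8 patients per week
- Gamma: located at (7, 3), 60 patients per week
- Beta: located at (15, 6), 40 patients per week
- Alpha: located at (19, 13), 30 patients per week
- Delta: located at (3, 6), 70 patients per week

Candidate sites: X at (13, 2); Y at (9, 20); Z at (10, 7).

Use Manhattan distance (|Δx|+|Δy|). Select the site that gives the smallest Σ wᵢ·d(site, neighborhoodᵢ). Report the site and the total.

Z, total 1766 blocks

Total weighted distance at each candidate:
  X (13, 2): total = 2214
  Y (9, 20): total = 4058
  Z (10, 7): total = 1766
Minimum is at Z with total 1766 blocks.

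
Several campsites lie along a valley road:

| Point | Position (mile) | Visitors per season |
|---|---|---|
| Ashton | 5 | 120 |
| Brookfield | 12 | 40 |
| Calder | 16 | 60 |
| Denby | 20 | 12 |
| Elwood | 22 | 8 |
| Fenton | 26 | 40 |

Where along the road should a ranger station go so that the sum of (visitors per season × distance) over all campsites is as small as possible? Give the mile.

x = 12

For a sum of weighted absolute distances on a line, the optimum is the weighted median (not the mean). Total weight W = 280; half-weight = 140.
Sort by position and accumulate weight:
  mile 5 (Ashton, w=120) → cum 120
  mile 12 (Brookfield, w=40) → cum 160  ≥ 140 → median here
  mile 16 (Calder, w=60) → cum 220
  mile 20 (Denby, w=12) → cum 232
  mile 22 (Elwood, w=8) → cum 240
  mile 26 (Fenton, w=40) → cum 280
Optimal location: mile 12.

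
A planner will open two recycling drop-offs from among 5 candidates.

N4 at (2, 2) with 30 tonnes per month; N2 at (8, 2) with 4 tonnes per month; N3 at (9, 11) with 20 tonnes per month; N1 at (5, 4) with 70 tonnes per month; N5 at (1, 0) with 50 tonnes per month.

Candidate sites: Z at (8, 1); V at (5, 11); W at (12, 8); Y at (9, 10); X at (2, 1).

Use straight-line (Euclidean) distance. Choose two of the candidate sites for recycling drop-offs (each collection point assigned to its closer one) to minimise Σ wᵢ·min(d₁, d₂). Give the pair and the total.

{Y, X}, total 442.0

Evaluate every pair (each demand assigned to the nearer of the two):
  {Y, X}: total = 442.0
  {V, X}: total = 502.0
  {W, X}: total = 506.9
  {Z, X}: total = 602.7
  {Z, Y}: total = 857.0
  {Z, V}: total = 917.0
  {Z, W}: total = 921.9
  {V, Y}: total = 1412.1
  {V, W}: total = 1468.7
  {W, Y}: total = 1512.8
Best pair: {Y, X} with total 442.0.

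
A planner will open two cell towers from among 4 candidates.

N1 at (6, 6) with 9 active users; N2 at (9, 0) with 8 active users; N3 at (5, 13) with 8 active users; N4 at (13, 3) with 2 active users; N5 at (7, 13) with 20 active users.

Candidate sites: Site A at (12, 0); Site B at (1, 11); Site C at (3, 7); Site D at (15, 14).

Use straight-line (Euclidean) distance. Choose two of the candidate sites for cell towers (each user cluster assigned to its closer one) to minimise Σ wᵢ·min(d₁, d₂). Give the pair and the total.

{Site A, Site C}, total 253.6

Evaluate every pair (each demand assigned to the nearer of the two):
  {Site A, Site C}: total = 253.6
  {Site A, Site B}: total = 256.2
  {Site B, Site C}: total = 286.0
  {Site C, Site D}: total = 318.6
  {Site A, Site D}: total = 348.3
  {Site B, Site D}: total = 357.1
Best pair: {Site A, Site C} with total 253.6.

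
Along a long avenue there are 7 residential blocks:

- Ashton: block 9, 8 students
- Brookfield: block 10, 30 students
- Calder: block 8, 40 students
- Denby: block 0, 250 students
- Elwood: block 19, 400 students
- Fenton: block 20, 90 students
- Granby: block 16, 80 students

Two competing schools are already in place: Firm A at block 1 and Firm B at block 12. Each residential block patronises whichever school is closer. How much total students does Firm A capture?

The indifferent point is the midpoint (1+12)/2 = 6.5; residential blocks left of it (closer to Firm A at 1) go to Firm A, those right go to Firm B.
  Denby at 0 (w=250) → Firm A
  Calder at 8 (w=40) → Firm B
  Ashton at 9 (w=8) → Firm B
  Brookfield at 10 (w=30) → Firm B
  Granby at 16 (w=80) → Firm B
  Elwood at 19 (w=400) → Firm B
  Fenton at 20 (w=90) → Firm B
Firm A captures 250; Firm B captures 648.

250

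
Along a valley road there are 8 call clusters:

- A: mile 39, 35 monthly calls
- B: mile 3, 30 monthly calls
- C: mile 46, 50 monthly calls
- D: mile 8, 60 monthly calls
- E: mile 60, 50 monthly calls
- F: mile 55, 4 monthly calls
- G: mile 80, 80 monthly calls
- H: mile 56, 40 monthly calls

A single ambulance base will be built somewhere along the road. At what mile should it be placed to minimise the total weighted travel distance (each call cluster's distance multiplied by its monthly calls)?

x = 46

For a sum of weighted absolute distances on a line, the optimum is the weighted median (not the mean). Total weight W = 349; half-weight = 174.5.
Sort by position and accumulate weight:
  mile 3 (B, w=30) → cum 30
  mile 8 (D, w=60) → cum 90
  mile 39 (A, w=35) → cum 125
  mile 46 (C, w=50) → cum 175  ≥ 174.5 → median here
  mile 55 (F, w=4) → cum 179
  mile 56 (H, w=40) → cum 219
  mile 60 (E, w=50) → cum 269
  mile 80 (G, w=80) → cum 349
Optimal location: mile 46.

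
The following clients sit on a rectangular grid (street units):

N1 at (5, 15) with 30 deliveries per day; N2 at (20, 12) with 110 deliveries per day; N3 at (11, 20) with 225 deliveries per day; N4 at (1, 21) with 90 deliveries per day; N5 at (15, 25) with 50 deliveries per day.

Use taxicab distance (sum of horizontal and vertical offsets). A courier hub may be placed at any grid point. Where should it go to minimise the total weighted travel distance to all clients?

(11, 20)

Manhattan distance separates: Σwᵢ(|x−xᵢ|+|y−yᵢ|) = Σwᵢ|x−xᵢ| + Σwᵢ|y−yᵢ|, so x and y are optimised independently as 1-D weighted medians.
Total weight W = 505; half = 252.5.
x-coordinate, sorted with cumulative weight:
  x=1 (N4, w=90) cum 90
  x=5 (N1, w=30) cum 120
  x=11 (N3, w=225) cum 345  ← median
  x=15 (N5, w=50) cum 395
  x=20 (N2, w=110) cum 505
⇒ x* = 11
y-coordinate, sorted with cumulative weight:
  y=12 (N2, w=110) cum 110
  y=15 (N1, w=30) cum 140
  y=20 (N3, w=225) cum 365  ← median
  y=21 (N4, w=90) cum 455
  y=25 (N5, w=50) cum 505
⇒ y* = 20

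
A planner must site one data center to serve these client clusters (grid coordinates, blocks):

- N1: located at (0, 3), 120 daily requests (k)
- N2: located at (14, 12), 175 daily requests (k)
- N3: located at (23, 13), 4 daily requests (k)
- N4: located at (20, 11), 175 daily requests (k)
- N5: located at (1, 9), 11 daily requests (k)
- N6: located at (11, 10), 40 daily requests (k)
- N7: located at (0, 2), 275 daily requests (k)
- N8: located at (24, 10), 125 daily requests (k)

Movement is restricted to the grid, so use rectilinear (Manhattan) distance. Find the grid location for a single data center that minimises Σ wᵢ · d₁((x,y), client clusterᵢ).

Manhattan distance separates: Σwᵢ(|x−xᵢ|+|y−yᵢ|) = Σwᵢ|x−xᵢ| + Σwᵢ|y−yᵢ|, so x and y are optimised independently as 1-D weighted medians.
Total weight W = 925; half = 462.5.
x-coordinate, sorted with cumulative weight:
  x=0 (N1, w=120) cum 120
  x=0 (N7, w=275) cum 395
  x=1 (N5, w=11) cum 406
  x=11 (N6, w=40) cum 446
  x=14 (N2, w=175) cum 621  ← median
  x=20 (N4, w=175) cum 796
  x=23 (N3, w=4) cum 800
  x=24 (N8, w=125) cum 925
⇒ x* = 14
y-coordinate, sorted with cumulative weight:
  y=2 (N7, w=275) cum 275
  y=3 (N1, w=120) cum 395
  y=9 (N5, w=11) cum 406
  y=10 (N6, w=40) cum 446
  y=10 (N8, w=125) cum 571  ← median
  y=11 (N4, w=175) cum 746
  y=12 (N2, w=175) cum 921
  y=13 (N3, w=4) cum 925
⇒ y* = 10

(14, 10)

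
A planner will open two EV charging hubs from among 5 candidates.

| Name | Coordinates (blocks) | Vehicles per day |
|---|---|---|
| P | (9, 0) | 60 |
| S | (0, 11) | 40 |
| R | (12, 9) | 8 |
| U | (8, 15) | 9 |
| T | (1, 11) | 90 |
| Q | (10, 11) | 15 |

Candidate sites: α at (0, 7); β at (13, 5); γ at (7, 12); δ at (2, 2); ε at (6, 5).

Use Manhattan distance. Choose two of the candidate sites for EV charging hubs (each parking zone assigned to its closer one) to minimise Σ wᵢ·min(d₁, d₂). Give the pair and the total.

{α, ε}, total 1428

Evaluate every pair (each demand assigned to the nearer of the two):
  {α, ε}: total = 1428
  {α, β}: total = 1460
  {γ, ε}: total = 1590
  {α, γ}: total = 1610
  {α, δ}: total = 1616
  {β, γ}: total = 1626
  {γ, δ}: total = 1650
  {δ, ε}: total = 2158
  {β, δ}: total = 2190
  {β, ε}: total = 2233
Best pair: {α, ε} with total 1428.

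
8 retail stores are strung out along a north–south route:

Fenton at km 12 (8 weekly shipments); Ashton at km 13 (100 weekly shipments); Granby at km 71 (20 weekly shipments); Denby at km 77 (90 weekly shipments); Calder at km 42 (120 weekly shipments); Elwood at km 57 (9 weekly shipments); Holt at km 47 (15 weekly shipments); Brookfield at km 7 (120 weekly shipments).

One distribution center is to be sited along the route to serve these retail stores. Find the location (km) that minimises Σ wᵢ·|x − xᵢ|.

x = 42

For a sum of weighted absolute distances on a line, the optimum is the weighted median (not the mean). Total weight W = 482; half-weight = 241.
Sort by position and accumulate weight:
  km 7 (Brookfield, w=120) → cum 120
  km 12 (Fenton, w=8) → cum 128
  km 13 (Ashton, w=100) → cum 228
  km 42 (Calder, w=120) → cum 348  ≥ 241 → median here
  km 47 (Holt, w=15) → cum 363
  km 57 (Elwood, w=9) → cum 372
  km 71 (Granby, w=20) → cum 392
  km 77 (Denby, w=90) → cum 482
Optimal location: km 42.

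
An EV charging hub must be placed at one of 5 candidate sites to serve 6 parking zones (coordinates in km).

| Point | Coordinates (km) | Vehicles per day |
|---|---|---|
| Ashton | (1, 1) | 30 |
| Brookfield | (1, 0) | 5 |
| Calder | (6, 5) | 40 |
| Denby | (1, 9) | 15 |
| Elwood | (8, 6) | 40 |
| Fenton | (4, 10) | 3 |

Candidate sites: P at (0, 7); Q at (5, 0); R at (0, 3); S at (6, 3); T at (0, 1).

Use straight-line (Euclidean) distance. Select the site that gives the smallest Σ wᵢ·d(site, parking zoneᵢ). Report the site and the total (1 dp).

S, total 553.9 km

Total weighted distance at each candidate:
  P (0, 7): total = 841.9
  Q (5, 0): total = 793.9
  R (0, 3): total = 793.1
  S (6, 3): total = 553.9
  T (0, 1): total = 853.4
Minimum is at S with total 553.9 km.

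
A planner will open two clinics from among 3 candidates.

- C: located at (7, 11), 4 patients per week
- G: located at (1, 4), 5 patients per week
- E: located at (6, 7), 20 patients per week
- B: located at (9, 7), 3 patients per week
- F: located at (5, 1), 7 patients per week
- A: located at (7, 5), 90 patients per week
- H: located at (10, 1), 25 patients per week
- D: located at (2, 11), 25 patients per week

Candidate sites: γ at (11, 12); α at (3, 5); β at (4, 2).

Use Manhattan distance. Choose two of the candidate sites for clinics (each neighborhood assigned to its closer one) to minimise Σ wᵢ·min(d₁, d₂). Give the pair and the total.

Evaluate every pair (each demand assigned to the nearer of the two):
  {α, β}: total = 903
  {γ, α}: total = 1008
  {γ, β}: total = 1185
Best pair: {α, β} with total 903.

{α, β}, total 903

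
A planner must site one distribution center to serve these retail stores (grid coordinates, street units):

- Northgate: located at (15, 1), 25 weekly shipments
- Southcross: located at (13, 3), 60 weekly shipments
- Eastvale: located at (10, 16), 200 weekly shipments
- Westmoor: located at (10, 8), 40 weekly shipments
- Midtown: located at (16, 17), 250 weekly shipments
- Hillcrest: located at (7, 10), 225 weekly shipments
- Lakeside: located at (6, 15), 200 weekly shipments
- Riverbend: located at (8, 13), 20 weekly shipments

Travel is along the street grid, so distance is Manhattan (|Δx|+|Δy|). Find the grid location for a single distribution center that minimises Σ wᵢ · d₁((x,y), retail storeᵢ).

(10, 15)

Manhattan distance separates: Σwᵢ(|x−xᵢ|+|y−yᵢ|) = Σwᵢ|x−xᵢ| + Σwᵢ|y−yᵢ|, so x and y are optimised independently as 1-D weighted medians.
Total weight W = 1020; half = 510.
x-coordinate, sorted with cumulative weight:
  x=6 (Lakeside, w=200) cum 200
  x=7 (Hillcrest, w=225) cum 425
  x=8 (Riverbend, w=20) cum 445
  x=10 (Eastvale, w=200) cum 645  ← median
  x=10 (Westmoor, w=40) cum 685
  x=13 (Southcross, w=60) cum 745
  x=15 (Northgate, w=25) cum 770
  x=16 (Midtown, w=250) cum 1020
⇒ x* = 10
y-coordinate, sorted with cumulative weight:
  y=1 (Northgate, w=25) cum 25
  y=3 (Southcross, w=60) cum 85
  y=8 (Westmoor, w=40) cum 125
  y=10 (Hillcrest, w=225) cum 350
  y=13 (Riverbend, w=20) cum 370
  y=15 (Lakeside, w=200) cum 570  ← median
  y=16 (Eastvale, w=200) cum 770
  y=17 (Midtown, w=250) cum 1020
⇒ y* = 15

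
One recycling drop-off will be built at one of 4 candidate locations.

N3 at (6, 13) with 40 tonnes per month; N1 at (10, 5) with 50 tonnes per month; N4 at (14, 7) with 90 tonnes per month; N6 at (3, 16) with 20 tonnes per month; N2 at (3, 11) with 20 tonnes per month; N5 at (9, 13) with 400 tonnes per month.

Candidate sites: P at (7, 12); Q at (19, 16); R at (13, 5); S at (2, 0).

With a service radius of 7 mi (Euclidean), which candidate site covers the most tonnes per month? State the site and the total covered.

Coverage radius r = 7 mi; a point is covered iff (Δx)²+(Δy)² ≤ 7² = 49.
  P (7, 12): covers {N3, N6, N2, N5} → 480
  Q (19, 16): covers {none} → 0
  R (13, 5): covers {N1, N4} → 140
  S (2, 0): covers {none} → 0
Maximum coverage at P: 480 tonnes per month.

P, covering 480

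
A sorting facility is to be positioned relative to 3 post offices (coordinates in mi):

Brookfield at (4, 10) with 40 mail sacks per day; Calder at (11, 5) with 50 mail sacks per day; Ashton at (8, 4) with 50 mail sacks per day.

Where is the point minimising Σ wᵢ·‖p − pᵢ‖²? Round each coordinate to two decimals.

(7.93, 6.07)

The minimiser of Σwᵢ‖p−pᵢ‖² is the weighted centroid p* = (Σwᵢpᵢ)/(Σwᵢ).
Σwᵢ = 140.
Σwᵢxᵢ = 40·4 + 50·11 + 50·8 = 1110.
Σwᵢyᵢ = 40·10 + 50·5 + 50·4 = 850.
x* = 1110/140 = 7.93, y* = 850/140 = 6.07.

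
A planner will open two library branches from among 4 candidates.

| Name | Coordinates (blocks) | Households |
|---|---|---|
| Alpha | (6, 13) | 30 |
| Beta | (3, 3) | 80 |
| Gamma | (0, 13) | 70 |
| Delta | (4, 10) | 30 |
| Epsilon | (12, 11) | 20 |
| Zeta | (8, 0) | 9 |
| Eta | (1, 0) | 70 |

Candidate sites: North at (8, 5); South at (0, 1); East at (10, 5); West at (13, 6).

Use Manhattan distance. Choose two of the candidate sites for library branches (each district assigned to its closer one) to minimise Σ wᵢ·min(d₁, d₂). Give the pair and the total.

Evaluate every pair (each demand assigned to the nearer of the two):
  {North, South}: total = 2195
  {South, East}: total = 2293
  {South, West}: total = 2391
  {North, West}: total = 3255
  {North, East}: total = 3295
  {East, West}: total = 3833
Best pair: {North, South} with total 2195.

{North, South}, total 2195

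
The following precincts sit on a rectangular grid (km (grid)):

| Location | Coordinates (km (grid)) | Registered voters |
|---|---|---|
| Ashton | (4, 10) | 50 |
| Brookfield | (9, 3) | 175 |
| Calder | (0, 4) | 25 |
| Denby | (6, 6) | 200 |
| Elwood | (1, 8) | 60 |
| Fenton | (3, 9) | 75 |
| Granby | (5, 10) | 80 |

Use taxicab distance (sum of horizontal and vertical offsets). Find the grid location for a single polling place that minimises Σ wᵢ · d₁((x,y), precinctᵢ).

(6, 6)

Manhattan distance separates: Σwᵢ(|x−xᵢ|+|y−yᵢ|) = Σwᵢ|x−xᵢ| + Σwᵢ|y−yᵢ|, so x and y are optimised independently as 1-D weighted medians.
Total weight W = 665; half = 332.5.
x-coordinate, sorted with cumulative weight:
  x=0 (Calder, w=25) cum 25
  x=1 (Elwood, w=60) cum 85
  x=3 (Fenton, w=75) cum 160
  x=4 (Ashton, w=50) cum 210
  x=5 (Granby, w=80) cum 290
  x=6 (Denby, w=200) cum 490  ← median
  x=9 (Brookfield, w=175) cum 665
⇒ x* = 6
y-coordinate, sorted with cumulative weight:
  y=3 (Brookfield, w=175) cum 175
  y=4 (Calder, w=25) cum 200
  y=6 (Denby, w=200) cum 400  ← median
  y=8 (Elwood, w=60) cum 460
  y=9 (Fenton, w=75) cum 535
  y=10 (Ashton, w=50) cum 585
  y=10 (Granby, w=80) cum 665
⇒ y* = 6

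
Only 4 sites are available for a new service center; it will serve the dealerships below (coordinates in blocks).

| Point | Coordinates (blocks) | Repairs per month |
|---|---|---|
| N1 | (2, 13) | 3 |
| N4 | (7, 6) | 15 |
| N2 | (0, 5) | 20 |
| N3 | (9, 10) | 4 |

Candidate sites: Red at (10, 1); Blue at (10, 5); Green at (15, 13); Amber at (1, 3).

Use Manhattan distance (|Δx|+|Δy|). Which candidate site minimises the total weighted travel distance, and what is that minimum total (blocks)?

Total weighted distance at each candidate:
  Red (10, 1): total = 500
  Blue (10, 5): total = 332
  Green (15, 13): total = 760
  Amber (1, 3): total = 288
Minimum is at Amber with total 288 blocks.

Amber, total 288 blocks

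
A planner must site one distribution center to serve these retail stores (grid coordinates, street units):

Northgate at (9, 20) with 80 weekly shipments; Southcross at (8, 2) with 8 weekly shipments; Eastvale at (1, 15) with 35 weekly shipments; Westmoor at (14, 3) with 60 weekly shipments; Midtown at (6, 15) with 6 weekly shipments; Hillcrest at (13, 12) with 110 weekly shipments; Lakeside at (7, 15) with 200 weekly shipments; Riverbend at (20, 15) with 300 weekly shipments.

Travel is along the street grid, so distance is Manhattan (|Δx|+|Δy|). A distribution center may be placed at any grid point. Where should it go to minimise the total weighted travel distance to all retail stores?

(13, 15)

Manhattan distance separates: Σwᵢ(|x−xᵢ|+|y−yᵢ|) = Σwᵢ|x−xᵢ| + Σwᵢ|y−yᵢ|, so x and y are optimised independently as 1-D weighted medians.
Total weight W = 799; half = 399.5.
x-coordinate, sorted with cumulative weight:
  x=1 (Eastvale, w=35) cum 35
  x=6 (Midtown, w=6) cum 41
  x=7 (Lakeside, w=200) cum 241
  x=8 (Southcross, w=8) cum 249
  x=9 (Northgate, w=80) cum 329
  x=13 (Hillcrest, w=110) cum 439  ← median
  x=14 (Westmoor, w=60) cum 499
  x=20 (Riverbend, w=300) cum 799
⇒ x* = 13
y-coordinate, sorted with cumulative weight:
  y=2 (Southcross, w=8) cum 8
  y=3 (Westmoor, w=60) cum 68
  y=12 (Hillcrest, w=110) cum 178
  y=15 (Eastvale, w=35) cum 213
  y=15 (Midtown, w=6) cum 219
  y=15 (Lakeside, w=200) cum 419  ← median
  y=15 (Riverbend, w=300) cum 719
  y=20 (Northgate, w=80) cum 799
⇒ y* = 15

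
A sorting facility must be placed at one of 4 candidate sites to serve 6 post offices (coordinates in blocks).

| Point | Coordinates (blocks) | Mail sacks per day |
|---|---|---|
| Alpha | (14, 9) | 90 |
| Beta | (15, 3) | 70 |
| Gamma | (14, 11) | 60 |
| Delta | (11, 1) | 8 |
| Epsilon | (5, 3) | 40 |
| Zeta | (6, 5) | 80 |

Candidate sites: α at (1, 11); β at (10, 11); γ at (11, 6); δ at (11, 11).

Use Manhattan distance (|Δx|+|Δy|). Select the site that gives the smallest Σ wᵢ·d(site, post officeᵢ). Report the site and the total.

Total weighted distance at each candidate:
  α (1, 11): total = 5190
  β (10, 11): total = 3098
  γ (11, 6): total = 2390
  δ (11, 11): total = 2990
Minimum is at γ with total 2390 blocks.

γ, total 2390 blocks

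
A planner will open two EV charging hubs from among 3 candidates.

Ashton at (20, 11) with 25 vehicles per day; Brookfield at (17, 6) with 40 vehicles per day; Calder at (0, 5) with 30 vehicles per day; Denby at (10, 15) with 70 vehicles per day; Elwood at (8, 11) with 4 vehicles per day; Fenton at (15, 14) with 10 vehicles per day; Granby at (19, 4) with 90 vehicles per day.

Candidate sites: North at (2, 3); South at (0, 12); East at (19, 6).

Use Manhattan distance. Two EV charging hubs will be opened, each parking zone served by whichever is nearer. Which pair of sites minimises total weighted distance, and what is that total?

{South, East}, total 1686

Evaluate every pair (each demand assigned to the nearer of the two):
  {South, East}: total = 1686
  {North, East}: total = 1966
  {North, South}: total = 4101
Best pair: {South, East} with total 1686.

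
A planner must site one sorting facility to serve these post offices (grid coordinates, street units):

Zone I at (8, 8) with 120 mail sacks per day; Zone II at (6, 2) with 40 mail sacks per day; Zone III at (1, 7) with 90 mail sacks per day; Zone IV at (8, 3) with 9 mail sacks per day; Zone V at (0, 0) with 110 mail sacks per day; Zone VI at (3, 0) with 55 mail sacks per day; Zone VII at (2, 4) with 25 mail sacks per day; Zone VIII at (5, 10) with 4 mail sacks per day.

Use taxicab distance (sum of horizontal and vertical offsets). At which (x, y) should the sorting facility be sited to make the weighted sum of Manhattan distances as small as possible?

Manhattan distance separates: Σwᵢ(|x−xᵢ|+|y−yᵢ|) = Σwᵢ|x−xᵢ| + Σwᵢ|y−yᵢ|, so x and y are optimised independently as 1-D weighted medians.
Total weight W = 453; half = 226.5.
x-coordinate, sorted with cumulative weight:
  x=0 (Zone V, w=110) cum 110
  x=1 (Zone III, w=90) cum 200
  x=2 (Zone VII, w=25) cum 225
  x=3 (Zone VI, w=55) cum 280  ← median
  x=5 (Zone VIII, w=4) cum 284
  x=6 (Zone II, w=40) cum 324
  x=8 (Zone I, w=120) cum 444
  x=8 (Zone IV, w=9) cum 453
⇒ x* = 3
y-coordinate, sorted with cumulative weight:
  y=0 (Zone V, w=110) cum 110
  y=0 (Zone VI, w=55) cum 165
  y=2 (Zone II, w=40) cum 205
  y=3 (Zone IV, w=9) cum 214
  y=4 (Zone VII, w=25) cum 239  ← median
  y=7 (Zone III, w=90) cum 329
  y=8 (Zone I, w=120) cum 449
  y=10 (Zone VIII, w=4) cum 453
⇒ y* = 4

(3, 4)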